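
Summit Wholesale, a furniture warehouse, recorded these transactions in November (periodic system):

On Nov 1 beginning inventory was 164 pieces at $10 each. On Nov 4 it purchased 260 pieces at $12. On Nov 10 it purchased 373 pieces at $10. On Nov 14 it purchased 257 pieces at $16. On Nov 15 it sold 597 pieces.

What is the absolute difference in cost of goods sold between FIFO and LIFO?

FIFO COGS: 164 @ $10 + 260 @ $12 + 173 @ $10 = $6,490
LIFO COGS: 257 @ $16 + 340 @ $10 = $7,512
Difference = |$6,490 − $7,512| = $1,022

$1,022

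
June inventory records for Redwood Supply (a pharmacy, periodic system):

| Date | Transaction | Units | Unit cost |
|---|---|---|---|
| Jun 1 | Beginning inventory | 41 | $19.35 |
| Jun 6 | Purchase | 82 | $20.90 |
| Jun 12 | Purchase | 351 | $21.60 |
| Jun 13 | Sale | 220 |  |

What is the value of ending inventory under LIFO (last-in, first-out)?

Ending inventory = $5,336.75

Jun 13, 220 sold [LIFO — newest first]: 220 @ $21.60 = $4,752.00
Ending inventory: 41 @ $19.35 + 82 @ $20.90 + 131 @ $21.60 = $5,336.75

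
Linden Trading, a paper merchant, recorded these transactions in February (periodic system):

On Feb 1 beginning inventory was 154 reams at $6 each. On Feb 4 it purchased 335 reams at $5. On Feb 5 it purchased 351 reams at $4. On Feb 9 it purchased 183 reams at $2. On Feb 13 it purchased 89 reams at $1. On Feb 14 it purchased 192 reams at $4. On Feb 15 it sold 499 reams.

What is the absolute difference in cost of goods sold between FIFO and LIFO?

$1,276

FIFO COGS: 154 @ $6 + 335 @ $5 + 10 @ $4 = $2,639
LIFO COGS: 192 @ $4 + 89 @ $1 + 183 @ $2 + 35 @ $4 = $1,363
Difference = |$2,639 − $1,363| = $1,276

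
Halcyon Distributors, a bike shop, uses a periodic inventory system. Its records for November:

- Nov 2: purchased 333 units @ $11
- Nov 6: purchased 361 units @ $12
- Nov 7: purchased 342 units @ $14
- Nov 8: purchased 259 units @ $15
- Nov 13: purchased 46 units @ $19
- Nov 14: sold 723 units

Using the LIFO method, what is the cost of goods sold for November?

COGS = $10,459

Nov 14, 723 sold [LIFO — newest first]: 46 @ $19 + 259 @ $15 + 342 @ $14 + 76 @ $12 = $10,459
Ending inventory: 333 @ $11 + 285 @ $12 = $7,083
Check: goods available $17,542 = COGS $10,459 + ending $7,083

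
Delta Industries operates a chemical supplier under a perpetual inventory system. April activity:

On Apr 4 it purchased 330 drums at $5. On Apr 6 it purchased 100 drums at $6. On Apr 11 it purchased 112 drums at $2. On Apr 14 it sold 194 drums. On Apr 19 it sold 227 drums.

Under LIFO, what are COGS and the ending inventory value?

Apr 14, 194 sold [LIFO — newest first]: 112 @ $2 + 82 @ $6 = $716
Apr 19, 227 sold [LIFO — newest first]: 18 @ $6 + 209 @ $5 = $1,153
Total COGS = $716 + $1,153 = $1,869
Ending inventory: 121 @ $5 = $605
Check: goods available $2,474 = COGS $1,869 + ending $605

COGS = $1,869; ending inventory = $605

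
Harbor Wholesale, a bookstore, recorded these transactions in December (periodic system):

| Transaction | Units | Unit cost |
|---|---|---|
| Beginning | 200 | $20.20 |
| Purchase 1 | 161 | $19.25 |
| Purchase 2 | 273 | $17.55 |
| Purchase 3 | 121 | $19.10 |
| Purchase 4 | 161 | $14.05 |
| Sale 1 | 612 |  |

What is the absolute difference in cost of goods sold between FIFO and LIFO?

$1,082.75

FIFO COGS: 200 @ $20.20 + 161 @ $19.25 + 251 @ $17.55 = $11,544.30
LIFO COGS: 161 @ $14.05 + 121 @ $19.10 + 273 @ $17.55 + 57 @ $19.25 = $10,461.55
Difference = |$11,544.30 − $10,461.55| = $1,082.75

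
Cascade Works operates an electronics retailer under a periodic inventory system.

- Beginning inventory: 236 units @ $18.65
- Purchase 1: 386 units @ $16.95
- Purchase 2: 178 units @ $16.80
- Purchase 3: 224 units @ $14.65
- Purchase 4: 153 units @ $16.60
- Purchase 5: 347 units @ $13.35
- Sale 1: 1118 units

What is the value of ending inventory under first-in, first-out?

Sale 1 (1118) [FIFO — oldest first]: 236 @ $18.65 + 386 @ $16.95 + 178 @ $16.80 + 224 @ $14.65 + 94 @ $16.60 = $18,776.50
Ending inventory: 59 @ $16.60 + 347 @ $13.35 = $5,611.85

Ending inventory = $5,611.85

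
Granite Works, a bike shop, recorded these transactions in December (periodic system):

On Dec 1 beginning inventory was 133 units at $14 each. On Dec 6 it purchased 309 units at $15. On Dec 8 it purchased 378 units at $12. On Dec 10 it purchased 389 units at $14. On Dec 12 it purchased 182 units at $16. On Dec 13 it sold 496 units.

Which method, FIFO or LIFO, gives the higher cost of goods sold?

FIFO COGS: 133 @ $14 + 309 @ $15 + 54 @ $12 = $7,145
LIFO COGS: 182 @ $16 + 314 @ $14 = $7,308

LIFO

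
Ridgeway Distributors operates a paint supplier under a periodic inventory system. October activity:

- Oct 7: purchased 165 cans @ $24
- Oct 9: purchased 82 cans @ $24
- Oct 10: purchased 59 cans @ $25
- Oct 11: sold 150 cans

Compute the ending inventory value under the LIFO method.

Ending inventory = $3,744

Oct 11, 150 sold [LIFO — newest first]: 59 @ $25 + 82 @ $24 + 9 @ $24 = $3,659
Ending inventory: 156 @ $24 = $3,744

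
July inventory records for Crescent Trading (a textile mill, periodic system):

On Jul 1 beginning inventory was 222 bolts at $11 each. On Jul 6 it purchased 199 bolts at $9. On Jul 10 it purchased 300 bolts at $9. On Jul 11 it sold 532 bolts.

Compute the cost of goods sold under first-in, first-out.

COGS = $5,232

Jul 11, 532 sold [FIFO — oldest first]: 222 @ $11 + 199 @ $9 + 111 @ $9 = $5,232
Ending inventory: 189 @ $9 = $1,701
Check: goods available $6,933 = COGS $5,232 + ending $1,701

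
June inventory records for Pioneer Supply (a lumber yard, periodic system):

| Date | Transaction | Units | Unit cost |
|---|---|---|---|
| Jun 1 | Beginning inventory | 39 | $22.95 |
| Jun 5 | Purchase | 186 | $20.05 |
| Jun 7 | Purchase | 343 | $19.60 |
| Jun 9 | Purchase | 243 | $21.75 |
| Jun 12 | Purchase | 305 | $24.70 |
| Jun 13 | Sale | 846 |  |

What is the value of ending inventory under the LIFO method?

Ending inventory = $5,506.35

Jun 13, 846 sold [LIFO — newest first]: 305 @ $24.70 + 243 @ $21.75 + 298 @ $19.60 = $18,659.55
Ending inventory: 39 @ $22.95 + 186 @ $20.05 + 45 @ $19.60 = $5,506.35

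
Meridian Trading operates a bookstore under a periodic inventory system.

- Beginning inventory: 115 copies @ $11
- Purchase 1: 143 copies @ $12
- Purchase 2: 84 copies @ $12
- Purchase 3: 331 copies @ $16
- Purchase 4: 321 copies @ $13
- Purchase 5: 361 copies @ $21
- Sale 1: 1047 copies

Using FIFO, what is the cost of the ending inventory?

Ending inventory = $6,468

Sale 1 (1047) [FIFO — oldest first]: 115 @ $11 + 143 @ $12 + 84 @ $12 + 331 @ $16 + 321 @ $13 + 53 @ $21 = $14,571
Ending inventory: 308 @ $21 = $6,468
Check: goods available $21,039 = COGS $14,571 + ending $6,468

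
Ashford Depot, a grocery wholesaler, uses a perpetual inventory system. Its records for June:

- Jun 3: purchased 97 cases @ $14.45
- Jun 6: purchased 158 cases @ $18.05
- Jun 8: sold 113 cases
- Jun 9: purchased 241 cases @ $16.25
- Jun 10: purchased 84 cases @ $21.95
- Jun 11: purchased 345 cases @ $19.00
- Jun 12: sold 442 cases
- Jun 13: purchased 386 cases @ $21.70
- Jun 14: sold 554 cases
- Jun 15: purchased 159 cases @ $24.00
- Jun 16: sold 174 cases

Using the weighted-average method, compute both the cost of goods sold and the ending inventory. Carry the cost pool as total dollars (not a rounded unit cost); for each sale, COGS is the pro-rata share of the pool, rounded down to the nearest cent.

COGS = $24,698.67; ending inventory = $4,062.13

After Jun 3: 97 on hand, pool $1,401.65 (≈ $14.4500 each)
After Jun 6: 255 on hand, pool $4,253.55 (≈ $16.6806 each)
Jun 8, sell 113: 113/255 × $4,253.55 → $1,884.90
After Jun 9: 383 on hand, pool $6,284.90 (≈ $16.4097 each)
After Jun 10: 467 on hand, pool $8,128.70 (≈ $17.4062 each)
After Jun 11: 812 on hand, pool $14,683.70 (≈ $18.0834 each)
Jun 12, sell 442: 442/812 × $14,683.70 → $7,992.85
After Jun 13: 756 on hand, pool $15,067.05 (≈ $19.9300 each)
Jun 14, sell 554: 554/756 × $15,067.05 → $11,041.19
After Jun 15: 361 on hand, pool $7,841.86 (≈ $21.7226 each)
Jun 16, sell 174: 174/361 × $7,841.86 → $3,779.73
Total COGS = $1,884.90 + $7,992.85 + $11,041.19 + $3,779.73 = $24,698.67
Ending inventory (cost pool remaining) = $4,062.13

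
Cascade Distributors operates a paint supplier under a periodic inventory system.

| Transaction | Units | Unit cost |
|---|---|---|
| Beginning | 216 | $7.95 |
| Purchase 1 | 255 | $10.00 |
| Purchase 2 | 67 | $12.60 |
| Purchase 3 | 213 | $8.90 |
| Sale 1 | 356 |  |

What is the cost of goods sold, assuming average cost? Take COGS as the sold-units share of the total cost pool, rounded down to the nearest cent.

Sale 1, sell 356: 356/751 × $7,007.10 → $3,321.60
Ending inventory (cost pool remaining) = $3,685.50
Check: goods available $7,007.10 = COGS $3,321.60 + ending $3,685.50

COGS = $3,321.60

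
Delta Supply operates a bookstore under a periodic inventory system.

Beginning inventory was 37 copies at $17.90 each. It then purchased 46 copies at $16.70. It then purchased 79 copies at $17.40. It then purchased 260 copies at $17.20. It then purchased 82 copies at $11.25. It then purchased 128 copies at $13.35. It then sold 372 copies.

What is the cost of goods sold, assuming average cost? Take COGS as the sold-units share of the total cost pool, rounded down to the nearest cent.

COGS = $5,832.15

Sale 1, sell 372: 372/632 × $9,908.40 → $5,832.15
Ending inventory (cost pool remaining) = $4,076.25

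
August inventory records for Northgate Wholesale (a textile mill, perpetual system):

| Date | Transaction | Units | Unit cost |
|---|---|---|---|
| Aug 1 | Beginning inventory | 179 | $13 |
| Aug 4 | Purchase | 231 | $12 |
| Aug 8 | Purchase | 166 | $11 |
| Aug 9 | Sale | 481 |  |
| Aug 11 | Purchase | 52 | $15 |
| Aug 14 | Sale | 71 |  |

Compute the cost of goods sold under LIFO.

COGS = $6,717

Aug 9, 481 sold [LIFO — newest first]: 166 @ $11 + 231 @ $12 + 84 @ $13 = $5,690
Aug 14, 71 sold [LIFO — newest first]: 52 @ $15 + 19 @ $13 = $1,027
Total COGS = $5,690 + $1,027 = $6,717
Ending inventory: 76 @ $13 = $988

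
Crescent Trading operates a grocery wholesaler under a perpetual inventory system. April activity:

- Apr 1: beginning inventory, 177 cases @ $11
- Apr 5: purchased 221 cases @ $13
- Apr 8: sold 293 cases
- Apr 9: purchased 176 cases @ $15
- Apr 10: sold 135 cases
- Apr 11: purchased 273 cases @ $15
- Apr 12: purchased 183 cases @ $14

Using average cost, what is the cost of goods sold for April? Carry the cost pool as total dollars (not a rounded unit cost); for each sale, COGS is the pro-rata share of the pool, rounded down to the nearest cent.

After Apr 1: 177 on hand, pool $1,947.00 (≈ $11.0000 each)
After Apr 5: 398 on hand, pool $4,820.00 (≈ $12.1106 each)
Apr 8, sell 293: 293/398 × $4,820.00 → $3,548.39
After Apr 9: 281 on hand, pool $3,911.61 (≈ $13.9203 each)
Apr 10, sell 135: 135/281 × $3,911.61 → $1,879.24
After Apr 11: 419 on hand, pool $6,127.37 (≈ $14.6238 each)
After Apr 12: 602 on hand, pool $8,689.37 (≈ $14.4342 each)
Total COGS = $3,548.39 + $1,879.24 = $5,427.63
Ending inventory (cost pool remaining) = $8,689.37
Check: goods available $14,117.00 = COGS $5,427.63 + ending $8,689.37

COGS = $5,427.63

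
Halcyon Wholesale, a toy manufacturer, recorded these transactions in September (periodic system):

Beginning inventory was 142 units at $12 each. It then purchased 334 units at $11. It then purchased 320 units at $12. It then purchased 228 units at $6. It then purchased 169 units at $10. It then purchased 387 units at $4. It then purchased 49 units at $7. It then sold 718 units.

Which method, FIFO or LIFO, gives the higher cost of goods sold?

FIFO

FIFO COGS: 142 @ $12 + 334 @ $11 + 242 @ $12 = $8,282
LIFO COGS: 49 @ $7 + 387 @ $4 + 169 @ $10 + 113 @ $6 = $4,259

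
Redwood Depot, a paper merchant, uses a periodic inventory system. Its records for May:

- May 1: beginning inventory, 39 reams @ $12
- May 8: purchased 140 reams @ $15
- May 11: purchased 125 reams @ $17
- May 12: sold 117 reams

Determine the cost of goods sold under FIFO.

COGS = $1,638

May 12, 117 sold [FIFO — oldest first]: 39 @ $12 + 78 @ $15 = $1,638
Ending inventory: 62 @ $15 + 125 @ $17 = $3,055
Check: goods available $4,693 = COGS $1,638 + ending $3,055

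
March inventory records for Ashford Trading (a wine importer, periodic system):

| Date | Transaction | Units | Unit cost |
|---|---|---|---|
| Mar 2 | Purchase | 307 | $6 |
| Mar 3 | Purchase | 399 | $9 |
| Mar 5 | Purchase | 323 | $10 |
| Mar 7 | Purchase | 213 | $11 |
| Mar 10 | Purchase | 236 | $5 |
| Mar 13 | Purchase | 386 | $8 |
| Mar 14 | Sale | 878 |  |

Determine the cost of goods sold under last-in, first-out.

COGS = $7,041

Mar 14, 878 sold [LIFO — newest first]: 386 @ $8 + 236 @ $5 + 213 @ $11 + 43 @ $10 = $7,041
Ending inventory: 307 @ $6 + 399 @ $9 + 280 @ $10 = $8,233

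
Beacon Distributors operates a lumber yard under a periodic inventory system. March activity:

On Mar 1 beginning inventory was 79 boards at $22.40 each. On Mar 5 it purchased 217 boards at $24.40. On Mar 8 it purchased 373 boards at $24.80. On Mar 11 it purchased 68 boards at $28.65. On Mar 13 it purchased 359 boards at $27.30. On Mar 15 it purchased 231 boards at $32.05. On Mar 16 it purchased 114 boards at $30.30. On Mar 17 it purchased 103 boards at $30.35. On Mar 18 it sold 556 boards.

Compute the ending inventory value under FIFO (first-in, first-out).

Mar 18, 556 sold [FIFO — oldest first]: 79 @ $22.40 + 217 @ $24.40 + 260 @ $24.80 = $13,512.40
Ending inventory: 113 @ $24.80 + 68 @ $28.65 + 359 @ $27.30 + 231 @ $32.05 + 114 @ $30.30 + 103 @ $30.35 = $28,535.10

Ending inventory = $28,535.10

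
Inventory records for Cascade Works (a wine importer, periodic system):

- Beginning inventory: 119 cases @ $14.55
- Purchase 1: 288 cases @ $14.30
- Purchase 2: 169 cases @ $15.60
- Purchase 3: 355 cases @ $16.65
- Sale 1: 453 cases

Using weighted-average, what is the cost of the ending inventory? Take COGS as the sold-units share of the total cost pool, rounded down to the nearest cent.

Ending inventory = $7,391.81

Sale 1, sell 453: 453/931 × $14,397.00 → $7,005.19
Ending inventory (cost pool remaining) = $7,391.81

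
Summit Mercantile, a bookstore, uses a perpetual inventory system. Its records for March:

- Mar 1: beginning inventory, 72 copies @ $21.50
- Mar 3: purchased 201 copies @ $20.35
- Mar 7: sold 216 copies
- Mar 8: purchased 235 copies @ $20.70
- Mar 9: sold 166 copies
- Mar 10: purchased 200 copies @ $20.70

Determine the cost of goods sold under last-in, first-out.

Mar 7, 216 sold [LIFO — newest first]: 201 @ $20.35 + 15 @ $21.50 = $4,412.85
Mar 9, 166 sold [LIFO — newest first]: 166 @ $20.70 = $3,436.20
Total COGS = $4,412.85 + $3,436.20 = $7,849.05
Ending inventory: 57 @ $21.50 + 69 @ $20.70 + 200 @ $20.70 = $6,793.80

COGS = $7,849.05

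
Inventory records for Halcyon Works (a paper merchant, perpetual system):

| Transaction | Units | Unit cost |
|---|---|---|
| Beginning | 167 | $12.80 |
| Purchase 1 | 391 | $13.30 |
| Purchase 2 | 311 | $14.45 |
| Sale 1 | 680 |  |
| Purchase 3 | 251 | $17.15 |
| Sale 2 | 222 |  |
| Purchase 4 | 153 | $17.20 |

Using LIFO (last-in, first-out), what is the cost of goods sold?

COGS = $13,208.95

Sale 1 (680) [LIFO — newest first]: 311 @ $14.45 + 369 @ $13.30 = $9,401.65
Sale 2 (222) [LIFO — newest first]: 222 @ $17.15 = $3,807.30
Total COGS = $9,401.65 + $3,807.30 = $13,208.95
Ending inventory: 167 @ $12.80 + 22 @ $13.30 + 29 @ $17.15 + 153 @ $17.20 = $5,559.15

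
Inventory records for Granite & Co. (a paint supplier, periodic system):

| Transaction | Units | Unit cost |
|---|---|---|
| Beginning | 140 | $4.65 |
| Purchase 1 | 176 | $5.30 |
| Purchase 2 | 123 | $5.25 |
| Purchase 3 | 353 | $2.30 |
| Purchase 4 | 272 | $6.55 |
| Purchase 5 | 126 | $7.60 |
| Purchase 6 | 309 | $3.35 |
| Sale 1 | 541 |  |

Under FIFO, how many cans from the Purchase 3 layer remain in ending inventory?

251

Sale 1 (541) [FIFO — oldest first]: 140 @ $4.65 + 176 @ $5.30 + 123 @ $5.25 + 102 @ $2.30 = $2,464.15
Ending inventory: 251 @ $2.30 + 272 @ $6.55 + 126 @ $7.60 + 309 @ $3.35 = $4,351.65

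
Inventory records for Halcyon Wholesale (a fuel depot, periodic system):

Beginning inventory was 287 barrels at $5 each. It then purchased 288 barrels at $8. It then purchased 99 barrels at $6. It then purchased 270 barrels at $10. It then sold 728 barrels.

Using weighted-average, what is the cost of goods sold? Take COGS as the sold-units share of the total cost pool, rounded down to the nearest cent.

Sale 1, sell 728: 728/944 × $7,033.00 → $5,423.75
Ending inventory (cost pool remaining) = $1,609.25

COGS = $5,423.75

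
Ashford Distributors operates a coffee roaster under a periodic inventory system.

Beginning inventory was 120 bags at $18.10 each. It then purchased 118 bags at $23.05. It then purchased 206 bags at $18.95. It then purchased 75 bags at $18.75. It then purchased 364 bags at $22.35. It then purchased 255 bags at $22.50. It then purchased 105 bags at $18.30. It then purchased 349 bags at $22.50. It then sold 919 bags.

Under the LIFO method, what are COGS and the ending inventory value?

Sale 1 (919) [LIFO — newest first]: 349 @ $22.50 + 105 @ $18.30 + 255 @ $22.50 + 210 @ $22.35 = $20,205.00
Ending inventory: 120 @ $18.10 + 118 @ $23.05 + 206 @ $18.95 + 75 @ $18.75 + 154 @ $22.35 = $13,643.75
Check: goods available $33,848.75 = COGS $20,205.00 + ending $13,643.75

COGS = $20,205.00; ending inventory = $13,643.75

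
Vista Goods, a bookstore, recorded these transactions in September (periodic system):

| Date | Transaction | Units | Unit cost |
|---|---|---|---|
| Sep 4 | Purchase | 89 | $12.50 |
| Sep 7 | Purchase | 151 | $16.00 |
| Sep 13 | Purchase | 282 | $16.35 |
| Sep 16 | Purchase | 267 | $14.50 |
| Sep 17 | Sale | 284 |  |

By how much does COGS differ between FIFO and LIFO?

$98.45

FIFO COGS: 89 @ $12.50 + 151 @ $16.00 + 44 @ $16.35 = $4,247.90
LIFO COGS: 267 @ $14.50 + 17 @ $16.35 = $4,149.45
Difference = |$4,247.90 − $4,149.45| = $98.45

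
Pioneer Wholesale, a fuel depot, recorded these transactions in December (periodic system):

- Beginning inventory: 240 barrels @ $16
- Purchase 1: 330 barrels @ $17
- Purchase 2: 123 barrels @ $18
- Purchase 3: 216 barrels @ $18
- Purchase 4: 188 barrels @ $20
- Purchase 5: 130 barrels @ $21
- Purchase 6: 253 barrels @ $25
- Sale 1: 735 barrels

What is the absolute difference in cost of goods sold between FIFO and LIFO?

$3,347

FIFO COGS: 240 @ $16 + 330 @ $17 + 123 @ $18 + 42 @ $18 = $12,420
LIFO COGS: 253 @ $25 + 130 @ $21 + 188 @ $20 + 164 @ $18 = $15,767
Difference = |$12,420 − $15,767| = $3,347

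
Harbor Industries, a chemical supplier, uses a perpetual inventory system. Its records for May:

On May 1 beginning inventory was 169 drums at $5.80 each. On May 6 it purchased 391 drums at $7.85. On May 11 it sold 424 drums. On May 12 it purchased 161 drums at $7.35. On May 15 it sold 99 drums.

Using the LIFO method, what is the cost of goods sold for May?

May 11, 424 sold [LIFO — newest first]: 391 @ $7.85 + 33 @ $5.80 = $3,260.75
May 15, 99 sold [LIFO — newest first]: 99 @ $7.35 = $727.65
Total COGS = $3,260.75 + $727.65 = $3,988.40
Ending inventory: 136 @ $5.80 + 62 @ $7.35 = $1,244.50

COGS = $3,988.40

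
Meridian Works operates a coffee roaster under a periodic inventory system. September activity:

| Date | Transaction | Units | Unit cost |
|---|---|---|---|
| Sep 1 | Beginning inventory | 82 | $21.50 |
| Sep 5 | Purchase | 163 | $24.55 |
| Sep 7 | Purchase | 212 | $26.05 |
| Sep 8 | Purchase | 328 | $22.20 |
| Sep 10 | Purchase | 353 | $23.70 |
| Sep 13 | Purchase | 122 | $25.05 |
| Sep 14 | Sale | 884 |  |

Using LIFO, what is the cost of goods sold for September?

Sep 14, 884 sold [LIFO — newest first]: 122 @ $25.05 + 353 @ $23.70 + 328 @ $22.20 + 81 @ $26.05 = $20,813.85
Ending inventory: 82 @ $21.50 + 163 @ $24.55 + 131 @ $26.05 = $9,177.20

COGS = $20,813.85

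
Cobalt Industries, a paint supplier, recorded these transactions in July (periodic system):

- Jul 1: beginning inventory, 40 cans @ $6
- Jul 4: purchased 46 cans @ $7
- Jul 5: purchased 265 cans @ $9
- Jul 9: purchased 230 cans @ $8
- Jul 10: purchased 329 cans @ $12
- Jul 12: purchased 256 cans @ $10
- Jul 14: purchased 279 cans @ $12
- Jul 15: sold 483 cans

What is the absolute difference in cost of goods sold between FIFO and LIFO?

$1,385

FIFO COGS: 40 @ $6 + 46 @ $7 + 265 @ $9 + 132 @ $8 = $4,003
LIFO COGS: 279 @ $12 + 204 @ $10 = $5,388
Difference = |$4,003 − $5,388| = $1,385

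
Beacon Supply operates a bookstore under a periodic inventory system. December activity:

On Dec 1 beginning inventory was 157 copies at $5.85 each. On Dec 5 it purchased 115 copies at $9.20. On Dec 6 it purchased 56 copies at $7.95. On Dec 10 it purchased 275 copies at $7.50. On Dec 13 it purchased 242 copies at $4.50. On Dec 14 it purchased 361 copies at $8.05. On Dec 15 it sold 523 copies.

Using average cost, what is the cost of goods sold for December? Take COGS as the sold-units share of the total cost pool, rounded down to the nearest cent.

COGS = $3,677.13

Dec 15, sell 523: 523/1206 × $8,479.20 → $3,677.13
Ending inventory (cost pool remaining) = $4,802.07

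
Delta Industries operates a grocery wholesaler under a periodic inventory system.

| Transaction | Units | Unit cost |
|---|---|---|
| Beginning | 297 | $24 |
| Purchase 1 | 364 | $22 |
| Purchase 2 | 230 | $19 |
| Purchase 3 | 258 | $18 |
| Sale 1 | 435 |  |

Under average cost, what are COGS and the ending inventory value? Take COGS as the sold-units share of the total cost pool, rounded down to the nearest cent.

Sale 1, sell 435: 435/1149 × $24,150.00 → $9,142.95
Ending inventory (cost pool remaining) = $15,007.05

COGS = $9,142.95; ending inventory = $15,007.05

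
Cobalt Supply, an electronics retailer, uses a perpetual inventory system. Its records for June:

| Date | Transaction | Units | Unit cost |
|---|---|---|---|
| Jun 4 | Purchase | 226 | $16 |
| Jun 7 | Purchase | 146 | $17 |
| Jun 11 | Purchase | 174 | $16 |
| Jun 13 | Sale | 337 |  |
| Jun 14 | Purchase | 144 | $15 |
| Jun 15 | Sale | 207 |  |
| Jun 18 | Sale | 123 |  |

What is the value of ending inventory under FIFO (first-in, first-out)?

Ending inventory = $345

Jun 13, 337 sold [FIFO — oldest first]: 226 @ $16 + 111 @ $17 = $5,503
Jun 15, 207 sold [FIFO — oldest first]: 35 @ $17 + 172 @ $16 = $3,347
Jun 18, 123 sold [FIFO — oldest first]: 2 @ $16 + 121 @ $15 = $1,847
Total COGS = $5,503 + $3,347 + $1,847 = $10,697
Ending inventory: 23 @ $15 = $345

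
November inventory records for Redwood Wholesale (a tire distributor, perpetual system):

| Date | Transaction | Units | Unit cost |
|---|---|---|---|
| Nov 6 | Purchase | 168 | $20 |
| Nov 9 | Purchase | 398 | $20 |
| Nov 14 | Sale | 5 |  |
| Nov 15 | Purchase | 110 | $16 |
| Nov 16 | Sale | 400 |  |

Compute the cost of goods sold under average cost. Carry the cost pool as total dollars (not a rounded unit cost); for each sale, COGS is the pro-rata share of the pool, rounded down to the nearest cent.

After Nov 6: 168 on hand, pool $3,360.00 (≈ $20.0000 each)
After Nov 9: 566 on hand, pool $11,320.00 (≈ $20.0000 each)
Nov 14, sell 5: 5/566 × $11,320.00 → $100.00
After Nov 15: 671 on hand, pool $12,980.00 (≈ $19.3443 each)
Nov 16, sell 400: 400/671 × $12,980.00 → $7,737.70
Total COGS = $100.00 + $7,737.70 = $7,837.70
Ending inventory (cost pool remaining) = $5,242.30
Check: goods available $13,080.00 = COGS $7,837.70 + ending $5,242.30

COGS = $7,837.70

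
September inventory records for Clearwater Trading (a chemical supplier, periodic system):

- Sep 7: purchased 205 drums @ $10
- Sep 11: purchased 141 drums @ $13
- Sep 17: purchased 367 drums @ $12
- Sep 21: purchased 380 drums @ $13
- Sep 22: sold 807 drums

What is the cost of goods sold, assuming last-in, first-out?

COGS = $10,124

Sep 22, 807 sold [LIFO — newest first]: 380 @ $13 + 367 @ $12 + 60 @ $13 = $10,124
Ending inventory: 205 @ $10 + 81 @ $13 = $3,103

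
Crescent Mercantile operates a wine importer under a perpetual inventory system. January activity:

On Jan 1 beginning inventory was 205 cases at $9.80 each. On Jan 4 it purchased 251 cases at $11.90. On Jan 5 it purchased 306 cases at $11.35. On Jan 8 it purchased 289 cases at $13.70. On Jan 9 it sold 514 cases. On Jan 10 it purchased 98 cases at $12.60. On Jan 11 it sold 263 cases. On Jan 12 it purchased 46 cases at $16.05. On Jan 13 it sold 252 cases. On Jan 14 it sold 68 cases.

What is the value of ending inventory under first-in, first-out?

Ending inventory = $1,393.50

Jan 9, 514 sold [FIFO — oldest first]: 205 @ $9.80 + 251 @ $11.90 + 58 @ $11.35 = $5,654.20
Jan 11, 263 sold [FIFO — oldest first]: 248 @ $11.35 + 15 @ $13.70 = $3,020.30
Jan 13, 252 sold [FIFO — oldest first]: 252 @ $13.70 = $3,452.40
Jan 14, 68 sold [FIFO — oldest first]: 22 @ $13.70 + 46 @ $12.60 = $881.00
Total COGS = $5,654.20 + $3,020.30 + $3,452.40 + $881.00 = $13,007.90
Ending inventory: 52 @ $12.60 + 46 @ $16.05 = $1,393.50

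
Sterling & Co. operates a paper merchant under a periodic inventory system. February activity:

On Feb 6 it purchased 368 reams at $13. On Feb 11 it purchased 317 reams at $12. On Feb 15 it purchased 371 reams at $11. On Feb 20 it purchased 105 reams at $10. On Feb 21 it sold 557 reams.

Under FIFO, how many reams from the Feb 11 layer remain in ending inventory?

128

Feb 21, 557 sold [FIFO — oldest first]: 368 @ $13 + 189 @ $12 = $7,052
Ending inventory: 128 @ $12 + 371 @ $11 + 105 @ $10 = $6,667
Check: goods available $13,719 = COGS $7,052 + ending $6,667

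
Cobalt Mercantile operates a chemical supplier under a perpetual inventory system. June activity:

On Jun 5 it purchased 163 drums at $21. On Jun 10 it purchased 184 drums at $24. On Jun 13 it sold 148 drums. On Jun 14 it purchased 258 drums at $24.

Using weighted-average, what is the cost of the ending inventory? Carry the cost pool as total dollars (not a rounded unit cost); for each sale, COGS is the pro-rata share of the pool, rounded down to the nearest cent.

After Jun 5: 163 on hand, pool $3,423.00 (≈ $21.0000 each)
After Jun 10: 347 on hand, pool $7,839.00 (≈ $22.5908 each)
Jun 13, sell 148: 148/347 × $7,839.00 → $3,343.43
After Jun 14: 457 on hand, pool $10,687.57 (≈ $23.3864 each)
Ending inventory (cost pool remaining) = $10,687.57

Ending inventory = $10,687.57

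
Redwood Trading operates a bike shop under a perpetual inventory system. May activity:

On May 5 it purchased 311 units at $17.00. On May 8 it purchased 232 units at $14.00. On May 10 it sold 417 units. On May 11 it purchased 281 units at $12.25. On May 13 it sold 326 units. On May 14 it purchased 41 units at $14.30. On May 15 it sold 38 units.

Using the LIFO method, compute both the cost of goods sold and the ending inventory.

COGS = $11,143.65; ending inventory = $1,419.90

May 10, 417 sold [LIFO — newest first]: 232 @ $14.00 + 185 @ $17.00 = $6,393.00
May 13, 326 sold [LIFO — newest first]: 281 @ $12.25 + 45 @ $17.00 = $4,207.25
May 15, 38 sold [LIFO — newest first]: 38 @ $14.30 = $543.40
Total COGS = $6,393.00 + $4,207.25 + $543.40 = $11,143.65
Ending inventory: 81 @ $17.00 + 3 @ $14.30 = $1,419.90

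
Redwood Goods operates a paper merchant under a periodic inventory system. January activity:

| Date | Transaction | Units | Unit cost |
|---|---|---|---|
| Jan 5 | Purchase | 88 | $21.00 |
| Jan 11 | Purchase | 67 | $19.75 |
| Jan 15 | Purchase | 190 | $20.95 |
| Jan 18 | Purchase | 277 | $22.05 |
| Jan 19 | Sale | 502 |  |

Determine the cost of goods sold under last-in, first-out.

Jan 19, 502 sold [LIFO — newest first]: 277 @ $22.05 + 190 @ $20.95 + 35 @ $19.75 = $10,779.60
Ending inventory: 88 @ $21.00 + 32 @ $19.75 = $2,480.00

COGS = $10,779.60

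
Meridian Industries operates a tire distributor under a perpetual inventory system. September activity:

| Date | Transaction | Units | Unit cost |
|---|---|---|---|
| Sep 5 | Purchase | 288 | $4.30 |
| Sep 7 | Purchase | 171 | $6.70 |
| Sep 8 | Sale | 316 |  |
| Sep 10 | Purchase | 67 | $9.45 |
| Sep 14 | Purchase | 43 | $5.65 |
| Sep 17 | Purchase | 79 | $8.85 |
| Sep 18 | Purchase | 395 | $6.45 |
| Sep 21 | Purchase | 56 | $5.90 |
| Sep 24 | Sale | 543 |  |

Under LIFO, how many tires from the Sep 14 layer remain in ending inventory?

Sep 8, 316 sold [LIFO — newest first]: 171 @ $6.70 + 145 @ $4.30 = $1,769.20
Sep 24, 543 sold [LIFO — newest first]: 56 @ $5.90 + 395 @ $6.45 + 79 @ $8.85 + 13 @ $5.65 = $3,650.75
Total COGS = $1,769.20 + $3,650.75 = $5,419.95
Ending inventory: 143 @ $4.30 + 67 @ $9.45 + 30 @ $5.65 = $1,417.55
Check: goods available $6,837.50 = COGS $5,419.95 + ending $1,417.55

30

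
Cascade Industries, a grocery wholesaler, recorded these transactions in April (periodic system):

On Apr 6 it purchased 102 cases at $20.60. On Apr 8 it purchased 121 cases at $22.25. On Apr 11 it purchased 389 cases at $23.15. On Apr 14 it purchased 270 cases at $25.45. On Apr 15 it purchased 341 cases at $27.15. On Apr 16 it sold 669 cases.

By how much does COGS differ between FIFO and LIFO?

$2,222.90

FIFO COGS: 102 @ $20.60 + 121 @ $22.25 + 389 @ $23.15 + 57 @ $25.45 = $15,249.45
LIFO COGS: 341 @ $27.15 + 270 @ $25.45 + 58 @ $23.15 = $17,472.35
Difference = |$15,249.45 − $17,472.35| = $2,222.90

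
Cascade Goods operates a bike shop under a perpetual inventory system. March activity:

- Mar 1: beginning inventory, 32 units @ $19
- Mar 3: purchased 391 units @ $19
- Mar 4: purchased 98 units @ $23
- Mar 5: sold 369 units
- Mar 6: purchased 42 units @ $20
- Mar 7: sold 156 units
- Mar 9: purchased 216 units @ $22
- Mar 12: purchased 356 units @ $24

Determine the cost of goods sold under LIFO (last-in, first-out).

COGS = $10,409

Mar 5, 369 sold [LIFO — newest first]: 98 @ $23 + 271 @ $19 = $7,403
Mar 7, 156 sold [LIFO — newest first]: 42 @ $20 + 114 @ $19 = $3,006
Total COGS = $7,403 + $3,006 = $10,409
Ending inventory: 32 @ $19 + 6 @ $19 + 216 @ $22 + 356 @ $24 = $14,018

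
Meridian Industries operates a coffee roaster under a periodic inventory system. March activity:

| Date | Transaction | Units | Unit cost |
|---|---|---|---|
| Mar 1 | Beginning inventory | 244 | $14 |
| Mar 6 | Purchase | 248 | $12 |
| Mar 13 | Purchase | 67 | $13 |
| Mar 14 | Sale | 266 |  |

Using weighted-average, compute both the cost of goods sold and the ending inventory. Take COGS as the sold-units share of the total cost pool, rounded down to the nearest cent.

COGS = $3,456.09; ending inventory = $3,806.91

Mar 14, sell 266: 266/559 × $7,263.00 → $3,456.09
Ending inventory (cost pool remaining) = $3,806.91
Check: goods available $7,263.00 = COGS $3,456.09 + ending $3,806.91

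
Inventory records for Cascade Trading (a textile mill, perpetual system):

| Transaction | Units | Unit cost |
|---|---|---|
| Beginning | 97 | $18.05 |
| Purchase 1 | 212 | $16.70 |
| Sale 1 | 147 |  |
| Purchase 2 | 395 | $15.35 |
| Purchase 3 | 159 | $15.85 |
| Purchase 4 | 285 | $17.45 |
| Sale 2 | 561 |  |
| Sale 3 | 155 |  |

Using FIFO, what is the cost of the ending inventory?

Sale 1 (147) [FIFO — oldest first]: 97 @ $18.05 + 50 @ $16.70 = $2,585.85
Sale 2 (561) [FIFO — oldest first]: 162 @ $16.70 + 395 @ $15.35 + 4 @ $15.85 = $8,832.05
Sale 3 (155) [FIFO — oldest first]: 155 @ $15.85 = $2,456.75
Total COGS = $2,585.85 + $8,832.05 + $2,456.75 = $13,874.65
Ending inventory: 285 @ $17.45 = $4,973.25
Check: goods available $18,847.90 = COGS $13,874.65 + ending $4,973.25

Ending inventory = $4,973.25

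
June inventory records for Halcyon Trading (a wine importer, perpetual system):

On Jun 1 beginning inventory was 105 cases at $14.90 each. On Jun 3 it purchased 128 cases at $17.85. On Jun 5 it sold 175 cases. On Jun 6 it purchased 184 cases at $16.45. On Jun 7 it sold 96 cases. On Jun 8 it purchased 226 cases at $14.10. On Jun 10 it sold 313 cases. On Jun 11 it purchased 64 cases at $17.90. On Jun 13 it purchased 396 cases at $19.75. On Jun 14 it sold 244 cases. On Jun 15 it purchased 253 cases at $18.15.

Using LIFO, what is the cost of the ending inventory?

Jun 5, 175 sold [LIFO — newest first]: 128 @ $17.85 + 47 @ $14.90 = $2,985.10
Jun 7, 96 sold [LIFO — newest first]: 96 @ $16.45 = $1,579.20
Jun 10, 313 sold [LIFO — newest first]: 226 @ $14.10 + 87 @ $16.45 = $4,617.75
Jun 14, 244 sold [LIFO — newest first]: 244 @ $19.75 = $4,819.00
Total COGS = $2,985.10 + $1,579.20 + $4,617.75 + $4,819.00 = $14,001.05
Ending inventory: 58 @ $14.90 + 1 @ $16.45 + 64 @ $17.90 + 152 @ $19.75 + 253 @ $18.15 = $9,620.20

Ending inventory = $9,620.20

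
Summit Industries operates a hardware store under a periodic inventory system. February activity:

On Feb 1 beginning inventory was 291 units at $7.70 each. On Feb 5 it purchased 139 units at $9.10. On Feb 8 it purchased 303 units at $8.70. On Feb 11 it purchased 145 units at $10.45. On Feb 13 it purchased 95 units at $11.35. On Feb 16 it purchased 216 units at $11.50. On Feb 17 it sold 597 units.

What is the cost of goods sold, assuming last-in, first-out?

COGS = $6,304.20

Feb 17, 597 sold [LIFO — newest first]: 216 @ $11.50 + 95 @ $11.35 + 145 @ $10.45 + 141 @ $8.70 = $6,304.20
Ending inventory: 291 @ $7.70 + 139 @ $9.10 + 162 @ $8.70 = $4,915.00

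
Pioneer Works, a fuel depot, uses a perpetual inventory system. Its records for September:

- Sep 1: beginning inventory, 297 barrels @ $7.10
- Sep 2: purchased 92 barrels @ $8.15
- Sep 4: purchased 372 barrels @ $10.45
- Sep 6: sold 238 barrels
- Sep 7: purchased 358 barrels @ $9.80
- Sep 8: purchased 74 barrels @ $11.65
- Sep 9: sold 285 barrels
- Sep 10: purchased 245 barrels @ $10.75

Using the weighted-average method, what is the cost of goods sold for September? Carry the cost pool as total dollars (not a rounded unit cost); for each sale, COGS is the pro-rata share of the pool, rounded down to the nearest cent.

After Sep 1: 297 on hand, pool $2,108.70 (≈ $7.1000 each)
After Sep 2: 389 on hand, pool $2,858.50 (≈ $7.3483 each)
After Sep 4: 761 on hand, pool $6,745.90 (≈ $8.8645 each)
Sep 6, sell 238: 238/761 × $6,745.90 → $2,109.75
After Sep 7: 881 on hand, pool $8,144.55 (≈ $9.2447 each)
After Sep 8: 955 on hand, pool $9,006.65 (≈ $9.4310 each)
Sep 9, sell 285: 285/955 × $9,006.65 → $2,687.84
After Sep 10: 915 on hand, pool $8,952.56 (≈ $9.7842 each)
Total COGS = $2,109.75 + $2,687.84 = $4,797.59
Ending inventory (cost pool remaining) = $8,952.56
Check: goods available $13,750.15 = COGS $4,797.59 + ending $8,952.56

COGS = $4,797.59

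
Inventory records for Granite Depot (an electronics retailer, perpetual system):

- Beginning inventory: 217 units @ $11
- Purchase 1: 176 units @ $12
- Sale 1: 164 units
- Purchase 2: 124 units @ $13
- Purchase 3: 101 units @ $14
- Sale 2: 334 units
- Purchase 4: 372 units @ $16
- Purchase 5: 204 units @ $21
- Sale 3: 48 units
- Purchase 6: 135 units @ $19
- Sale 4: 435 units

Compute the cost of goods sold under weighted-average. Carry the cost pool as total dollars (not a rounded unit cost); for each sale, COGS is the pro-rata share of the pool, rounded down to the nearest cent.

COGS = $14,332.72

After Beginning: 217 on hand, pool $2,387.00 (≈ $11.0000 each)
After Purchase 1: 393 on hand, pool $4,499.00 (≈ $11.4478 each)
Sale 1, sell 164: 164/393 × $4,499.00 → $1,877.44
After Purchase 2: 353 on hand, pool $4,233.56 (≈ $11.9931 each)
After Purchase 3: 454 on hand, pool $5,647.56 (≈ $12.4396 each)
Sale 2, sell 334: 334/454 × $5,647.56 → $4,154.81
After Purchase 4: 492 on hand, pool $7,444.75 (≈ $15.1316 each)
After Purchase 5: 696 on hand, pool $11,728.75 (≈ $16.8517 each)
Sale 3, sell 48: 48/696 × $11,728.75 → $808.87
After Purchase 6: 783 on hand, pool $13,484.88 (≈ $17.2221 each)
Sale 4, sell 435: 435/783 × $13,484.88 → $7,491.60
Total COGS = $1,877.44 + $4,154.81 + $808.87 + $7,491.60 = $14,332.72
Ending inventory (cost pool remaining) = $5,993.28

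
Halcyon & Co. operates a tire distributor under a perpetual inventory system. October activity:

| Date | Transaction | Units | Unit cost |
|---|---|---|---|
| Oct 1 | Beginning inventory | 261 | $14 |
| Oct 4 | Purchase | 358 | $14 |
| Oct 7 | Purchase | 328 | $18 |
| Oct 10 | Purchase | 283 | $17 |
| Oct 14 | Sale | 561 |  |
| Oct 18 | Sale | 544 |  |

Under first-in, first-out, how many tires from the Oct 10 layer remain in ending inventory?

125

Oct 14, 561 sold [FIFO — oldest first]: 261 @ $14 + 300 @ $14 = $7,854
Oct 18, 544 sold [FIFO — oldest first]: 58 @ $14 + 328 @ $18 + 158 @ $17 = $9,402
Total COGS = $7,854 + $9,402 = $17,256
Ending inventory: 125 @ $17 = $2,125
Check: goods available $19,381 = COGS $17,256 + ending $2,125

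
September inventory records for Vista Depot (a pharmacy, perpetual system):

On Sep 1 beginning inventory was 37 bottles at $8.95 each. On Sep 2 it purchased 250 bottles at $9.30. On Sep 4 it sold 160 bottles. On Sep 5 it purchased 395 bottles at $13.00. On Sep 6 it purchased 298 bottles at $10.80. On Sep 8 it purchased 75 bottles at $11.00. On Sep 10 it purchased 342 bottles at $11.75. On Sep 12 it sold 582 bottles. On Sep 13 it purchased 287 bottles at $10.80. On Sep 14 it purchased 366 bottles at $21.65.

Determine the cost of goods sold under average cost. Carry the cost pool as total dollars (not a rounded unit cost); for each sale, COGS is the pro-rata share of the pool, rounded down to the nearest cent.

After Sep 1: 37 on hand, pool $331.15 (≈ $8.9500 each)
After Sep 2: 287 on hand, pool $2,656.15 (≈ $9.2549 each)
Sep 4, sell 160: 160/287 × $2,656.15 → $1,480.78
After Sep 5: 522 on hand, pool $6,310.37 (≈ $12.0888 each)
After Sep 6: 820 on hand, pool $9,528.77 (≈ $11.6205 each)
After Sep 8: 895 on hand, pool $10,353.77 (≈ $11.5685 each)
After Sep 10: 1237 on hand, pool $14,372.27 (≈ $11.6186 each)
Sep 12, sell 582: 582/1237 × $14,372.27 → $6,762.05
After Sep 13: 942 on hand, pool $10,709.82 (≈ $11.3692 each)
After Sep 14: 1308 on hand, pool $18,633.72 (≈ $14.2460 each)
Total COGS = $1,480.78 + $6,762.05 = $8,242.83
Ending inventory (cost pool remaining) = $18,633.72

COGS = $8,242.83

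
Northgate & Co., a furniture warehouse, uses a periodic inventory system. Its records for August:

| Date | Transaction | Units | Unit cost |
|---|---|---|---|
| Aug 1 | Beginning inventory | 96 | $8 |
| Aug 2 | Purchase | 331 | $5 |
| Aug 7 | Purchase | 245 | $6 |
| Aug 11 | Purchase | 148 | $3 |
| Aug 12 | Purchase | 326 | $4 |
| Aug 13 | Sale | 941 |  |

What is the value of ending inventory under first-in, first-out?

Ending inventory = $820

Aug 13, 941 sold [FIFO — oldest first]: 96 @ $8 + 331 @ $5 + 245 @ $6 + 148 @ $3 + 121 @ $4 = $4,821
Ending inventory: 205 @ $4 = $820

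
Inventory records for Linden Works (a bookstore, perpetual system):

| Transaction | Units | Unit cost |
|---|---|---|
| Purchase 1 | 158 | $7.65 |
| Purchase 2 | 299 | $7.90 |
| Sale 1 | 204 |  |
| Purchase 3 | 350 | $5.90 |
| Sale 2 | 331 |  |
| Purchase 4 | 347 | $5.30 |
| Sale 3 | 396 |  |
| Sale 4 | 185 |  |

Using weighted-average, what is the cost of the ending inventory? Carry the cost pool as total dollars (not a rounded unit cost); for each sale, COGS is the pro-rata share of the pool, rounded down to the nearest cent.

After Purchase 1: 158 on hand, pool $1,208.70 (≈ $7.6500 each)
After Purchase 2: 457 on hand, pool $3,570.80 (≈ $7.8136 each)
Sale 1, sell 204: 204/457 × $3,570.80 → $1,593.96
After Purchase 3: 603 on hand, pool $4,041.84 (≈ $6.7029 each)
Sale 2, sell 331: 331/603 × $4,041.84 → $2,218.65
After Purchase 4: 619 on hand, pool $3,662.29 (≈ $5.9165 each)
Sale 3, sell 396: 396/619 × $3,662.29 → $2,342.91
Sale 4, sell 185: 185/223 × $1,319.38 → $1,094.55
Total COGS = $1,593.96 + $2,218.65 + $2,342.91 + $1,094.55 = $7,250.07
Ending inventory (cost pool remaining) = $224.83
Check: goods available $7,474.90 = COGS $7,250.07 + ending $224.83

Ending inventory = $224.83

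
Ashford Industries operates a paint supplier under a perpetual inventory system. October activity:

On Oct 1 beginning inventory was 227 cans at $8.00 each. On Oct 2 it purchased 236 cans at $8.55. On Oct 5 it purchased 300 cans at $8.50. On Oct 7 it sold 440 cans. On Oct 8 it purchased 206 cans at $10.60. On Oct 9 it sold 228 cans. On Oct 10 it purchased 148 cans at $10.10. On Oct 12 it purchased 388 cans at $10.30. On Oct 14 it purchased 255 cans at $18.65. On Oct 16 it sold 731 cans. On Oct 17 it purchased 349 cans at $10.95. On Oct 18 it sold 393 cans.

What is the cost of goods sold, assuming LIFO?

COGS = $20,025.60

Oct 7, 440 sold [LIFO — newest first]: 300 @ $8.50 + 140 @ $8.55 = $3,747.00
Oct 9, 228 sold [LIFO — newest first]: 206 @ $10.60 + 22 @ $8.55 = $2,371.70
Oct 16, 731 sold [LIFO — newest first]: 255 @ $18.65 + 388 @ $10.30 + 88 @ $10.10 = $9,640.95
Oct 18, 393 sold [LIFO — newest first]: 349 @ $10.95 + 44 @ $10.10 = $4,265.95
Total COGS = $3,747.00 + $2,371.70 + $9,640.95 + $4,265.95 = $20,025.60
Ending inventory: 227 @ $8.00 + 74 @ $8.55 + 16 @ $10.10 = $2,610.30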